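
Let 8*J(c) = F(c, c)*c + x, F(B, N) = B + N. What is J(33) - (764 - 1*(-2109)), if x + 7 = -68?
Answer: -20881/8 ≈ -2610.1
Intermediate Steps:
x = -75 (x = -7 - 68 = -75)
J(c) = -75/8 + c²/4 (J(c) = ((c + c)*c - 75)/8 = ((2*c)*c - 75)/8 = (2*c² - 75)/8 = (-75 + 2*c²)/8 = -75/8 + c²/4)
J(33) - (764 - 1*(-2109)) = (-75/8 + (¼)*33²) - (764 - 1*(-2109)) = (-75/8 + (¼)*1089) - (764 + 2109) = (-75/8 + 1089/4) - 1*2873 = 2103/8 - 2873 = -20881/8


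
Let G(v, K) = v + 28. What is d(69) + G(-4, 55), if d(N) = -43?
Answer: -19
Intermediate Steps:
G(v, K) = 28 + v
d(69) + G(-4, 55) = -43 + (28 - 4) = -43 + 24 = -19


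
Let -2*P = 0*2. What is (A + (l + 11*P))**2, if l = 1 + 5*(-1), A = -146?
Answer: 22500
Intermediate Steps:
P = 0 (P = -0*2 = -1/2*0 = 0)
l = -4 (l = 1 - 5 = -4)
(A + (l + 11*P))**2 = (-146 + (-4 + 11*0))**2 = (-146 + (-4 + 0))**2 = (-146 - 4)**2 = (-150)**2 = 22500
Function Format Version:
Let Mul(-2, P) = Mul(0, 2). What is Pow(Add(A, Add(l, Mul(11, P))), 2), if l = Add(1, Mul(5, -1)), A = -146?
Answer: 22500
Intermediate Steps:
P = 0 (P = Mul(Rational(-1, 2), Mul(0, 2)) = Mul(Rational(-1, 2), 0) = 0)
l = -4 (l = Add(1, -5) = -4)
Pow(Add(A, Add(l, Mul(11, P))), 2) = Pow(Add(-146, Add(-4, Mul(11, 0))), 2) = Pow(Add(-146, Add(-4, 0)), 2) = Pow(Add(-146, -4), 2) = Pow(-150, 2) = 22500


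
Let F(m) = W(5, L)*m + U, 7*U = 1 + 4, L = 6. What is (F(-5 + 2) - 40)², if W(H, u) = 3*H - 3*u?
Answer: 44944/49 ≈ 917.22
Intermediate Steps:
W(H, u) = -3*u + 3*H
U = 5/7 (U = (1 + 4)/7 = (⅐)*5 = 5/7 ≈ 0.71429)
F(m) = 5/7 - 3*m (F(m) = (-3*6 + 3*5)*m + 5/7 = (-18 + 15)*m + 5/7 = -3*m + 5/7 = 5/7 - 3*m)
(F(-5 + 2) - 40)² = ((5/7 - 3*(-5 + 2)) - 40)² = ((5/7 - 3*(-3)) - 40)² = ((5/7 + 9) - 40)² = (68/7 - 40)² = (-212/7)² = 44944/49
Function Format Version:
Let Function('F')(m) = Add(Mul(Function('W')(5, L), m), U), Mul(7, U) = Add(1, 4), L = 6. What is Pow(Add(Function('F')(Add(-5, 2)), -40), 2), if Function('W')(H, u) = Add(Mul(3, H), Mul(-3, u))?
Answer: Rational(44944, 49) ≈ 917.22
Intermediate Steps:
Function('W')(H, u) = Add(Mul(-3, u), Mul(3, H))
U = Rational(5, 7) (U = Mul(Rational(1, 7), Add(1, 4)) = Mul(Rational(1, 7), 5) = Rational(5, 7) ≈ 0.71429)
Function('F')(m) = Add(Rational(5, 7), Mul(-3, m)) (Function('F')(m) = Add(Mul(Add(Mul(-3, 6), Mul(3, 5)), m), Rational(5, 7)) = Add(Mul(Add(-18, 15), m), Rational(5, 7)) = Add(Mul(-3, m), Rational(5, 7)) = Add(Rational(5, 7), Mul(-3, m)))
Pow(Add(Function('F')(Add(-5, 2)), -40), 2) = Pow(Add(Add(Rational(5, 7), Mul(-3, Add(-5, 2))), -40), 2) = Pow(Add(Add(Rational(5, 7), Mul(-3, -3)), -40), 2) = Pow(Add(Add(Rational(5, 7), 9), -40), 2) = Pow(Add(Rational(68, 7), -40), 2) = Pow(Rational(-212, 7), 2) = Rational(44944, 49)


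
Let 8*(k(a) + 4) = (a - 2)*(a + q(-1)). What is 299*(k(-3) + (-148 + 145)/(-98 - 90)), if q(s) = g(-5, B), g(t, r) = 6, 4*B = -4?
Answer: -658697/376 ≈ -1751.9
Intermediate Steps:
B = -1 (B = (1/4)*(-4) = -1)
q(s) = 6
k(a) = -4 + (-2 + a)*(6 + a)/8 (k(a) = -4 + ((a - 2)*(a + 6))/8 = -4 + ((-2 + a)*(6 + a))/8 = -4 + (-2 + a)*(6 + a)/8)
299*(k(-3) + (-148 + 145)/(-98 - 90)) = 299*((-11/2 + (1/2)*(-3) + (1/8)*(-3)**2) + (-148 + 145)/(-98 - 90)) = 299*((-11/2 - 3/2 + (1/8)*9) - 3/(-188)) = 299*((-11/2 - 3/2 + 9/8) - 3*(-1/188)) = 299*(-47/8 + 3/188) = 299*(-2203/376) = -658697/376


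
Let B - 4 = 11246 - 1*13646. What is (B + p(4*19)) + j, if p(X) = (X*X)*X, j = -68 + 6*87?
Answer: 437034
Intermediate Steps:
j = 454 (j = -68 + 522 = 454)
p(X) = X**3 (p(X) = X**2*X = X**3)
B = -2396 (B = 4 + (11246 - 1*13646) = 4 + (11246 - 13646) = 4 - 2400 = -2396)
(B + p(4*19)) + j = (-2396 + (4*19)**3) + 454 = (-2396 + 76**3) + 454 = (-2396 + 438976) + 454 = 436580 + 454 = 437034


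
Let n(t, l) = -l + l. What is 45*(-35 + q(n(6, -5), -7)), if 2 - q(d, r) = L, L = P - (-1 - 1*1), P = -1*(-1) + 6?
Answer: -1890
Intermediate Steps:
n(t, l) = 0
P = 7 (P = 1 + 6 = 7)
L = 9 (L = 7 - (-1 - 1*1) = 7 - (-1 - 1) = 7 - 1*(-2) = 7 + 2 = 9)
q(d, r) = -7 (q(d, r) = 2 - 1*9 = 2 - 9 = -7)
45*(-35 + q(n(6, -5), -7)) = 45*(-35 - 7) = 45*(-42) = -1890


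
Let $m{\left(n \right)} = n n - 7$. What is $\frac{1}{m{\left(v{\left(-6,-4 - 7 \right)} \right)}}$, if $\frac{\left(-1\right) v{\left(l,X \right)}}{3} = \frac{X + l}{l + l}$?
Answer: $\frac{16}{177} \approx 0.090395$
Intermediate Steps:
$v{\left(l,X \right)} = - \frac{3 \left(X + l\right)}{2 l}$ ($v{\left(l,X \right)} = - 3 \frac{X + l}{l + l} = - 3 \frac{X + l}{2 l} = - \frac{3 \left(X + l\right)}{2 l}$)
$m{\left(n \right)} = -7 + n^{2}$ ($m{\left(n \right)} = n^{2} - 7 = -7 + n^{2}$)
$\frac{1}{m{\left(v{\left(-6,-4 - 7 \right)} \right)}} = \frac{1}{-7 + \left(\frac{3 \left(- (-4 - 7) - -6\right)}{2 \left(-6\right)}\right)^{2}} = \frac{1}{-7 + \left(\frac{3}{2} \left(- \frac{1}{6}\right) \left(- (-4 - 7) + 6\right)\right)^{2}} = \frac{1}{-7 + \left(\frac{3}{2} \left(- \frac{1}{6}\right) \left(\left(-1\right) \left(-11\right) + 6\right)\right)^{2}} = \frac{1}{-7 + \left(\frac{3}{2} \left(- \frac{1}{6}\right) \left(11 + 6\right)\right)^{2}} = \frac{1}{-7 + \left(\frac{3}{2} \left(- \frac{1}{6}\right) 17\right)^{2}} = \frac{1}{-7 + \left(- \frac{17}{4}\right)^{2}} = \frac{1}{-7 + \frac{289}{16}} = \frac{1}{\frac{177}{16}} = \frac{16}{177}$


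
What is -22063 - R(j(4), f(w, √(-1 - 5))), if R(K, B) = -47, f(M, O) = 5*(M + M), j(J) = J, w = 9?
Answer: -22016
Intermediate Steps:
f(M, O) = 10*M (f(M, O) = 5*(2*M) = 10*M)
-22063 - R(j(4), f(w, √(-1 - 5))) = -22063 - 1*(-47) = -22063 + 47 = -22016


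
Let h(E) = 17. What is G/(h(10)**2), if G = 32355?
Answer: 32355/289 ≈ 111.96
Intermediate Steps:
G/(h(10)**2) = 32355/(17**2) = 32355/289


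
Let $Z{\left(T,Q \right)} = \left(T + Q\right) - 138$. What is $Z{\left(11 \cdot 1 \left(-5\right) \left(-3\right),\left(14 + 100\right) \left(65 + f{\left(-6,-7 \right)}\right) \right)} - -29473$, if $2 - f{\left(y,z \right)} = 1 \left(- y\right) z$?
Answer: $41926$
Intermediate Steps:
$f{\left(y,z \right)} = 2 + y z$ ($f{\left(y,z \right)} = 2 - 1 \left(- y\right) z = 2 - - y z = 2 + y z$)
$Z{\left(T,Q \right)} = -138 + Q + T$ ($Z{\left(T,Q \right)} = \left(Q + T\right) - 138 = -138 + Q + T$)
$Z{\left(11 \cdot 1 \left(-5\right) \left(-3\right),\left(14 + 100\right) \left(65 + f{\left(-6,-7 \right)}\right) \right)} - -29473 = \left(-138 + \left(14 + 100\right) \left(65 + \left(2 - -42\right)\right) + 11 \cdot 1 \left(-5\right) \left(-3\right)\right) - -29473 = \left(-138 + 114 \left(65 + \left(2 + 42\right)\right) + 11 \left(\left(-5\right) \left(-3\right)\right)\right) + 29473 = \left(-138 + 114 \left(65 + 44\right) + 11 \cdot 15\right) + 29473 = \left(-138 + 114 \cdot 109 + 165\right) + 29473 = \left(-138 + 12426 + 165\right) + 29473 = 12453 + 29473 = 41926$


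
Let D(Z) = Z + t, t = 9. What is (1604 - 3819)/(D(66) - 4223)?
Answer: 2215/4148 ≈ 0.53399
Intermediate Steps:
D(Z) = 9 + Z (D(Z) = Z + 9 = 9 + Z)
(1604 - 3819)/(D(66) - 4223) = (1604 - 3819)/((9 + 66) - 4223) = -2215/(75 - 4223) = -2215/(-4148) = -2215*(-1/4148) = 2215/4148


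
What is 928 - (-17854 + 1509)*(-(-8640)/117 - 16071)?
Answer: -3399143171/13 ≈ -2.6147e+8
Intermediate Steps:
928 - (-17854 + 1509)*(-(-8640)/117 - 16071) = 928 - (-16345)*(-(-8640)/117 - 16071) = 928 - (-16345)*(-12*(-80/13) - 16071) = 928 - (-16345)*(960/13 - 16071) = 928 - (-16345)*(-207963)/13 = 928 - 1*3399155235/13 = 928 - 3399155235/13 = -3399143171/13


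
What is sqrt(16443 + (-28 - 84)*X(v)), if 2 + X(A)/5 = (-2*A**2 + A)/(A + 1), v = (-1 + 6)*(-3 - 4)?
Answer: I*sqrt(6752893)/17 ≈ 152.86*I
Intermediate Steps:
v = -35 (v = 5*(-7) = -35)
X(A) = -10 + 5*(A - 2*A**2)/(1 + A) (X(A) = -10 + 5*((-2*A**2 + A)/(A + 1)) = -10 + 5*((A - 2*A**2)/(1 + A)) = -10 + 5*(A - 2*A**2)/(1 + A))
sqrt(16443 + (-28 - 84)*X(v)) = sqrt(16443 + (-28 - 84)*(5*(-2 - 1*(-35) - 2*(-35)**2)/(1 - 35))) = sqrt(16443 - 560*(-2 + 35 - 2*1225)/(-34)) = sqrt(16443 - 560*(-1)*(-2 + 35 - 2450)/34) = sqrt(16443 - 560*(-1)*(-2417)/34) = sqrt(16443 - 112*12085/34) = sqrt(16443 - 676760/17) = sqrt(-397229/17) = I*sqrt(6752893)/17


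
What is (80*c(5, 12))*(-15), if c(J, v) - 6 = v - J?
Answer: -15600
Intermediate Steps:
c(J, v) = 6 + v - J (c(J, v) = 6 + (v - J) = 6 + v - J)
(80*c(5, 12))*(-15) = (80*(6 + 12 - 1*5))*(-15) = (80*(6 + 12 - 5))*(-15) = (80*13)*(-15) = 1040*(-15) = -15600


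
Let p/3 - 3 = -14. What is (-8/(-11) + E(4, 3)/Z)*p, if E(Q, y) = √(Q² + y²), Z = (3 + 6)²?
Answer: -703/27 ≈ -26.037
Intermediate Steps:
p = -33 (p = 9 + 3*(-14) = 9 - 42 = -33)
Z = 81 (Z = 9² = 81)
(-8/(-11) + E(4, 3)/Z)*p = (-8/(-11) + √(4² + 3²)/81)*(-33) = (-8*(-1/11) + √(16 + 9)*(1/81))*(-33) = (8/11 + √25*(1/81))*(-33) = (8/11 + 5*(1/81))*(-33) = (8/11 + 5/81)*(-33) = (703/891)*(-33) = -703/27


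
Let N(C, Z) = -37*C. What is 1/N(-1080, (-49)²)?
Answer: 1/39960 ≈ 2.5025e-5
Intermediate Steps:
1/N(-1080, (-49)²) = 1/(-37*(-1080)) = 1/39960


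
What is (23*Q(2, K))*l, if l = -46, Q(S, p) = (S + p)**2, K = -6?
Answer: -16928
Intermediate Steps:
(23*Q(2, K))*l = (23*(2 - 6)**2)*(-46) = (23*(-4)**2)*(-46) = (23*16)*(-46) = 368*(-46) = -16928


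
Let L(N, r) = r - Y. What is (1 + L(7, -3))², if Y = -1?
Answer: 1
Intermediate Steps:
L(N, r) = 1 + r (L(N, r) = r - 1*(-1) = r + 1 = 1 + r)
(1 + L(7, -3))² = (1 + (1 - 3))² = (1 - 2)² = (-1)² = 1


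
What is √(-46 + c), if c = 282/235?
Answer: 4*I*√70/5 ≈ 6.6933*I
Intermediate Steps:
c = 6/5 (c = 282*(1/235) = 6/5 ≈ 1.2000)
√(-46 + c) = √(-46 + 6/5) = √(-224/5) = 4*I*√70/5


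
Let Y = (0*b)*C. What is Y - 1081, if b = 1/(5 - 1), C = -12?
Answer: -1081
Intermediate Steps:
b = ¼ (b = 1/4 = ¼ ≈ 0.25000)
Y = 0 (Y = (0*(¼))*(-12) = 0*(-12) = 0)
Y - 1081 = 0 - 1081 = -1081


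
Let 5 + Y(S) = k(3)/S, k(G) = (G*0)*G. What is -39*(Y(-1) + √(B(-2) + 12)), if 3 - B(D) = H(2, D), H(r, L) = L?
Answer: 195 - 39*√17 ≈ 34.199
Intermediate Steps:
k(G) = 0 (k(G) = 0*G = 0)
B(D) = 3 - D
Y(S) = -5 (Y(S) = -5 + 0/S = -5 + 0 = -5)
-39*(Y(-1) + √(B(-2) + 12)) = -39*(-5 + √((3 - 1*(-2)) + 12)) = -39*(-5 + √((3 + 2) + 12)) = -39*(-5 + √(5 + 12)) = -39*(-5 + √17) = 195 - 39*√17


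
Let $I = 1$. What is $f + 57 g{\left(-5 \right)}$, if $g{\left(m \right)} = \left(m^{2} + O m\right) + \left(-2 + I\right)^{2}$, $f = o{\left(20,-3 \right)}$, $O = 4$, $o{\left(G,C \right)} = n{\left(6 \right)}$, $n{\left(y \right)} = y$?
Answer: $348$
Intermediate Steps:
$o{\left(G,C \right)} = 6$
$f = 6$
$g{\left(m \right)} = 1 + m^{2} + 4 m$ ($g{\left(m \right)} = \left(m^{2} + 4 m\right) + \left(-2 + 1\right)^{2} = \left(m^{2} + 4 m\right) + \left(-1\right)^{2} = \left(m^{2} + 4 m\right) + 1 = 1 + m^{2} + 4 m$)
$f + 57 g{\left(-5 \right)} = 6 + 57 \left(1 + \left(-5\right)^{2} + 4 \left(-5\right)\right) = 6 + 57 \left(1 + 25 - 20\right) = 6 + 57 \cdot 6 = 6 + 342 = 348$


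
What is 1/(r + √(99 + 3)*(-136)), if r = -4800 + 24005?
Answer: 19205/366945433 + 136*√102/366945433 ≈ 5.6081e-5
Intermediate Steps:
r = 19205
1/(r + √(99 + 3)*(-136)) = 1/(19205 + √(99 + 3)*(-136)) = 1/(19205 + √102*(-136)) = 1/(19205 - 136*√102)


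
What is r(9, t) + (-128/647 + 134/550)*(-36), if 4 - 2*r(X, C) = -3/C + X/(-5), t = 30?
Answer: 926059/711700 ≈ 1.3012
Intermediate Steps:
r(X, C) = 2 + X/10 + 3/(2*C) (r(X, C) = 2 - (-3/C + X/(-5))/2 = 2 - (-3/C + X*(-⅕))/2 = 2 - (-3/C - X/5)/2 = 2 + (X/10 + 3/(2*C)) = 2 + X/10 + 3/(2*C))
r(9, t) + (-128/647 + 134/550)*(-36) = (⅒)*(15 + 30*(20 + 9))/30 + (-128/647 + 134/550)*(-36) = (⅒)*(1/30)*(15 + 30*29) + (-128*1/647 + 134*(1/550))*(-36) = (⅒)*(1/30)*(15 + 870) + (-128/647 + 67/275)*(-36) = (⅒)*(1/30)*885 + (8149/177925)*(-36) = 59/20 - 293364/177925 = 926059/711700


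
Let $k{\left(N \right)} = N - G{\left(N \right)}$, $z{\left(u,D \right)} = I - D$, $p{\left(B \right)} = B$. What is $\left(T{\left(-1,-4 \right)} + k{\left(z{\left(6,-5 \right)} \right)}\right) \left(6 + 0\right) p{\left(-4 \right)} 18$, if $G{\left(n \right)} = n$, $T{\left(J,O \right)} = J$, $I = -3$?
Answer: $432$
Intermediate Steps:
$z{\left(u,D \right)} = -3 - D$
$k{\left(N \right)} = 0$ ($k{\left(N \right)} = N - N = 0$)
$\left(T{\left(-1,-4 \right)} + k{\left(z{\left(6,-5 \right)} \right)}\right) \left(6 + 0\right) p{\left(-4 \right)} 18 = \left(-1 + 0\right) \left(6 + 0\right) \left(-4\right) 18 = \left(-1\right) 6 \left(-4\right) 18 = \left(-6\right) \left(-4\right) 18 = 24 \cdot 18 = 432$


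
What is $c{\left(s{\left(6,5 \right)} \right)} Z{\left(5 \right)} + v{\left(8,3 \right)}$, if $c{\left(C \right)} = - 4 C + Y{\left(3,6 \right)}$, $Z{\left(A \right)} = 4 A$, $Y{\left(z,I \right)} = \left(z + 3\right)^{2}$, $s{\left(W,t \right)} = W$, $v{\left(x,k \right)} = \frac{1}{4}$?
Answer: $\frac{961}{4} \approx 240.25$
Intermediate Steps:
$v{\left(x,k \right)} = \frac{1}{4}$
$Y{\left(z,I \right)} = \left(3 + z\right)^{2}$
$c{\left(C \right)} = 36 - 4 C$ ($c{\left(C \right)} = - 4 C + \left(3 + 3\right)^{2} = - 4 C + 6^{2} = - 4 C + 36 = 36 - 4 C$)
$c{\left(s{\left(6,5 \right)} \right)} Z{\left(5 \right)} + v{\left(8,3 \right)} = \left(36 - 24\right) 4 \cdot 5 + \frac{1}{4} = \left(36 - 24\right) 20 + \frac{1}{4} = 12 \cdot 20 + \frac{1}{4} = 240 + \frac{1}{4} = \frac{961}{4}$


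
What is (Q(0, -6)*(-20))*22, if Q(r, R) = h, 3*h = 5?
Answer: -2200/3 ≈ -733.33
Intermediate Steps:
h = 5/3 (h = (⅓)*5 = 5/3 ≈ 1.6667)
Q(r, R) = 5/3
(Q(0, -6)*(-20))*22 = ((5/3)*(-20))*22 = -100/3*22 = -2200/3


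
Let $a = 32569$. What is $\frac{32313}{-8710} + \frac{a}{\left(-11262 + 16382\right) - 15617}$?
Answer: $- \frac{622865551}{91428870} \approx -6.8126$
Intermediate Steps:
$\frac{32313}{-8710} + \frac{a}{\left(-11262 + 16382\right) - 15617} = \frac{32313}{-8710} + \frac{32569}{\left(-11262 + 16382\right) - 15617} = 32313 \left(- \frac{1}{8710}\right) + \frac{32569}{5120 - 15617} = - \frac{32313}{8710} + \frac{32569}{-10497} = - \frac{32313}{8710} + 32569 \left(- \frac{1}{10497}\right) = - \frac{32313}{8710} - \frac{32569}{10497} = - \frac{622865551}{91428870}$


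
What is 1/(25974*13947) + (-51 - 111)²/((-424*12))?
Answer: -396130629631/76798988136 ≈ -5.1580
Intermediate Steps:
1/(25974*13947) + (-51 - 111)²/((-424*12)) = (1/25974)*(1/13947) + (-162)²/(-5088) = 1/362259378 + 26244*(-1/5088) = 1/362259378 - 2187/424 = -396130629631/76798988136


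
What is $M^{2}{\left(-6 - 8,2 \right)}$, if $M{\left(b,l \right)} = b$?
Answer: $196$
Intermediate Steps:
$M^{2}{\left(-6 - 8,2 \right)} = \left(-6 - 8\right)^{2} = \left(-14\right)^{2} = 196$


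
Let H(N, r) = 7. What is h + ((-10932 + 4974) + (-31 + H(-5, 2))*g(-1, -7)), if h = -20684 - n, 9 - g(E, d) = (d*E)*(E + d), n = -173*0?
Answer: -28202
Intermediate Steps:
n = 0
g(E, d) = 9 - E*d*(E + d) (g(E, d) = 9 - d*E*(E + d) = 9 - E*d*(E + d))
h = -20684 (h = -20684 - 1*0 = -20684 + 0 = -20684)
h + ((-10932 + 4974) + (-31 + H(-5, 2))*g(-1, -7)) = -20684 + ((-10932 + 4974) + (-31 + 7)*(9 - 1*(-1)*(-7)² - 1*(-7)*(-1)²)) = -20684 + (-5958 - 24*(9 - 1*(-1)*49 - 1*(-7)*1)) = -20684 + (-5958 - 24*(9 + 49 + 7)) = -20684 + (-5958 - 24*65) = -20684 + (-5958 - 1560) = -20684 - 7518 = -28202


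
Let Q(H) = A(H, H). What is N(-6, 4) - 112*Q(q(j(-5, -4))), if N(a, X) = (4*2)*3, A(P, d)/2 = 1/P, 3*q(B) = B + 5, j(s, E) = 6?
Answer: -408/11 ≈ -37.091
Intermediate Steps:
q(B) = 5/3 + B/3 (q(B) = (B + 5)/3 = (5 + B)/3 = 5/3 + B/3)
A(P, d) = 2/P
Q(H) = 2/H
N(a, X) = 24 (N(a, X) = 8*3 = 24)
N(-6, 4) - 112*Q(q(j(-5, -4))) = 24 - 224/(5/3 + (1/3)*6) = 24 - 224/(5/3 + 2) = 24 - 224/11/3 = 24 - 224*3/11 = 24 - 112*6/11 = 24 - 672/11 = -408/11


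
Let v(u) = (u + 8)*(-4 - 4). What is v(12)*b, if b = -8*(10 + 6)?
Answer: 20480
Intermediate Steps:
b = -128 (b = -8*16 = -128)
v(u) = -64 - 8*u (v(u) = (8 + u)*(-8) = -64 - 8*u)
v(12)*b = (-64 - 8*12)*(-128) = (-64 - 96)*(-128) = -160*(-128) = 20480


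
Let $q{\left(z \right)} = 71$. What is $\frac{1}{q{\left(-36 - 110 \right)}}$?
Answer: $\frac{1}{71} \approx 0.014085$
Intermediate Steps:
$\frac{1}{q{\left(-36 - 110 \right)}} = \frac{1}{71}$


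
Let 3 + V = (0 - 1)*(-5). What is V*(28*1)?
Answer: 56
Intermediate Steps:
V = 2 (V = -3 + (0 - 1)*(-5) = -3 - 1*(-5) = -3 + 5 = 2)
V*(28*1) = 2*(28*1) = 2*28 = 56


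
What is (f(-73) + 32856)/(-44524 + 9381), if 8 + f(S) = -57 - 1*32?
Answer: -32759/35143 ≈ -0.93216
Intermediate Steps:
f(S) = -97 (f(S) = -8 + (-57 - 1*32) = -8 + (-57 - 32) = -8 - 89 = -97)
(f(-73) + 32856)/(-44524 + 9381) = (-97 + 32856)/(-44524 + 9381) = 32759/(-35143) = 32759*(-1/35143) = -32759/35143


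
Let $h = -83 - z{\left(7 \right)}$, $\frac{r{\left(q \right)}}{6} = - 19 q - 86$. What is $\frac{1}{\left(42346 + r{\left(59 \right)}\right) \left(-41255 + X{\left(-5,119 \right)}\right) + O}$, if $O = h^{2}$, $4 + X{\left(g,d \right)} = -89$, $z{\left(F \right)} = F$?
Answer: $- \frac{1}{1451472092} \approx -6.8896 \cdot 10^{-10}$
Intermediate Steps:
$X{\left(g,d \right)} = -93$ ($X{\left(g,d \right)} = -4 - 89 = -93$)
$r{\left(q \right)} = -516 - 114 q$ ($r{\left(q \right)} = 6 \left(- 19 q - 86\right) = 6 \left(-86 - 19 q\right) = -516 - 114 q$)
$h = -90$ ($h = -83 - 7 = -90$)
$O = 8100$ ($O = \left(-90\right)^{2} = 8100$)
$\frac{1}{\left(42346 + r{\left(59 \right)}\right) \left(-41255 + X{\left(-5,119 \right)}\right) + O} = \frac{1}{\left(42346 - 7242\right) \left(-41255 - 93\right) + 8100} = \frac{1}{\left(42346 - 7242\right) \left(-41348\right) + 8100} = \frac{1}{35104 \left(-41348\right) + 8100} = \frac{1}{-1451480192 + 8100} = \frac{1}{-1451472092} = - \frac{1}{1451472092}$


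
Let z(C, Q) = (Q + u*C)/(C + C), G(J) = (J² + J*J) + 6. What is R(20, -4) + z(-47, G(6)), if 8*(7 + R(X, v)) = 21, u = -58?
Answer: -12861/376 ≈ -34.205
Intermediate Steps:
R(X, v) = -35/8 (R(X, v) = -7 + (⅛)*21 = -7 + 21/8 = -35/8)
G(J) = 6 + 2*J² (G(J) = (J² + J²) + 6 = 2*J² + 6 = 6 + 2*J²)
z(C, Q) = (Q - 58*C)/(2*C) (z(C, Q) = (Q - 58*C)/(C + C) = (Q - 58*C)/((2*C)) = (Q - 58*C)*(1/(2*C)) = (Q - 58*C)/(2*C))
R(20, -4) + z(-47, G(6)) = -35/8 + (-29 + (½)*(6 + 2*6²)/(-47)) = -35/8 + (-29 + (½)*(6 + 2*36)*(-1/47)) = -35/8 + (-29 + (½)*(6 + 72)*(-1/47)) = -35/8 + (-29 + (½)*78*(-1/47)) = -35/8 + (-29 - 39/47) = -35/8 - 1402/47 = -12861/376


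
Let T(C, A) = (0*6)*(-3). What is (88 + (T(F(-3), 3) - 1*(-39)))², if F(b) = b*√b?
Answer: 16129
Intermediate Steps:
F(b) = b^(3/2)
T(C, A) = 0 (T(C, A) = 0*(-3) = 0)
(88 + (T(F(-3), 3) - 1*(-39)))² = (88 + (0 - 1*(-39)))² = (88 + (0 + 39))² = (88 + 39)² = 127² = 16129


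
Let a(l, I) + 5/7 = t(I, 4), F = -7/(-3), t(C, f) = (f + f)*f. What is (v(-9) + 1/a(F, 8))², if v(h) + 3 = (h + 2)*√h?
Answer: -20728301/47961 + 9100*I/73 ≈ -432.19 + 124.66*I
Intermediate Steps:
t(C, f) = 2*f² (t(C, f) = (2*f)*f = 2*f²)
F = 7/3 (F = -7*(-⅓) = 7/3 ≈ 2.3333)
a(l, I) = 219/7 (a(l, I) = -5/7 + 2*4² = -5/7 + 2*16 = -5/7 + 32 = 219/7)
v(h) = -3 + √h*(2 + h) (v(h) = -3 + (h + 2)*√h = -3 + (2 + h)*√h = -3 + √h*(2 + h))
(v(-9) + 1/a(F, 8))² = ((-3 + (-9)^(3/2) + 2*√(-9)) + 1/(219/7))² = ((-3 - 27*I + 2*(3*I)) + 7/219)² = ((-3 - 27*I + 6*I) + 7/219)² = ((-3 - 21*I) + 7/219)² = (-650/219 - 21*I)²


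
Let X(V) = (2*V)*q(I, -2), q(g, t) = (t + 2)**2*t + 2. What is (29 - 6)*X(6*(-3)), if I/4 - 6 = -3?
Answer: -1656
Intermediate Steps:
I = 12 (I = 24 + 4*(-3) = 24 - 12 = 12)
q(g, t) = 2 + t*(2 + t)**2 (q(g, t) = (2 + t)**2*t + 2 = t*(2 + t)**2 + 2 = 2 + t*(2 + t)**2)
X(V) = 4*V (X(V) = (2*V)*(2 - 2*(2 - 2)**2) = (2*V)*(2 - 2*0**2) = (2*V)*(2 - 2*0) = (2*V)*(2 + 0) = (2*V)*2 = 4*V)
(29 - 6)*X(6*(-3)) = (29 - 6)*(4*(6*(-3))) = 23*(4*(-18)) = 23*(-72) = -1656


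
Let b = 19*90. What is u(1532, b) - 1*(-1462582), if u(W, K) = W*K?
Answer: 4082302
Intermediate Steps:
b = 1710
u(W, K) = K*W
u(1532, b) - 1*(-1462582) = 1710*1532 - 1*(-1462582) = 2619720 + 1462582 = 4082302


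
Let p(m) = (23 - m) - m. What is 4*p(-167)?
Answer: 1428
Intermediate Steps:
p(m) = 23 - 2*m
4*p(-167) = 4*(23 - 2*(-167)) = 4*(23 + 334) = 4*357 = 1428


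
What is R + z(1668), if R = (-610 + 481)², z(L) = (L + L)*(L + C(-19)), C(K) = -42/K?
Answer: 106180803/19 ≈ 5.5885e+6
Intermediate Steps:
z(L) = 2*L*(42/19 + L) (z(L) = (L + L)*(L - 42/(-19)) = (2*L)*(L - 42*(-1/19)) = (2*L)*(L + 42/19) = (2*L)*(42/19 + L) = 2*L*(42/19 + L))
R = 16641 (R = (-129)² = 16641)
R + z(1668) = 16641 + (2/19)*1668*(42 + 19*1668) = 16641 + (2/19)*1668*(42 + 31692) = 16641 + (2/19)*1668*31734 = 16641 + 105864624/19 = 106180803/19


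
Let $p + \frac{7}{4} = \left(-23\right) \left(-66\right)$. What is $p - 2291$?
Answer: $- \frac{3099}{4} \approx -774.75$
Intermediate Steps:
$p = \frac{6065}{4}$ ($p = - \frac{7}{4} - -1518 = - \frac{7}{4} + 1518 = \frac{6065}{4} \approx 1516.3$)
$p - 2291 = \frac{6065}{4} - 2291 = - \frac{3099}{4}$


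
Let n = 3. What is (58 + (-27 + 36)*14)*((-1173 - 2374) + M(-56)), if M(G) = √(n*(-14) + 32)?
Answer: -652648 + 184*I*√10 ≈ -6.5265e+5 + 581.86*I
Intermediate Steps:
M(G) = I*√10 (M(G) = √(3*(-14) + 32) = √(-42 + 32) = √(-10) = I*√10)
(58 + (-27 + 36)*14)*((-1173 - 2374) + M(-56)) = (58 + (-27 + 36)*14)*((-1173 - 2374) + I*√10) = (58 + 9*14)*(-3547 + I*√10) = (58 + 126)*(-3547 + I*√10) = 184*(-3547 + I*√10) = -652648 + 184*I*√10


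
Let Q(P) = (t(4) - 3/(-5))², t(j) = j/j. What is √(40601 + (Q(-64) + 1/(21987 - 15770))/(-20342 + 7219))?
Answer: √6756234723747084839142/407928455 ≈ 201.50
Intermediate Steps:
t(j) = 1
Q(P) = 64/25 (Q(P) = (1 - 3/(-5))² = (1 - 3*(-⅕))² = (1 + ⅗)² = (8/5)² = 64/25)
√(40601 + (Q(-64) + 1/(21987 - 15770))/(-20342 + 7219)) = √(40601 + (64/25 + 1/(21987 - 15770))/(-20342 + 7219)) = √(40601 + (64/25 + 1/6217)/(-13123)) = √(40601 + (64/25 + 1/6217)*(-1/13123)) = √(40601 + (397913/155425)*(-1/13123)) = √(40601 - 397913/2039642275) = √(82811515609362/2039642275) = √6756234723747084839142/407928455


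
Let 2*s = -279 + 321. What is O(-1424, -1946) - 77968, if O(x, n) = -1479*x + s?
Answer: 2028149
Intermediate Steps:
s = 21 (s = (-279 + 321)/2 = (½)*42 = 21)
O(x, n) = 21 - 1479*x (O(x, n) = -1479*x + 21 = 21 - 1479*x)
O(-1424, -1946) - 77968 = (21 - 1479*(-1424)) - 77968 = (21 + 2106096) - 77968 = 2106117 - 77968 = 2028149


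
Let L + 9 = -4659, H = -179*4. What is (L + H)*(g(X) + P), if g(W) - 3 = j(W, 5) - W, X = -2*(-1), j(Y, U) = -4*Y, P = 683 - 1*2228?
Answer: 8355968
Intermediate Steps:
H = -716
P = -1545 (P = 683 - 2228 = -1545)
L = -4668 (L = -9 - 4659 = -4668)
X = 2
g(W) = 3 - 5*W (g(W) = 3 + (-4*W - W) = 3 - 5*W)
(L + H)*(g(X) + P) = (-4668 - 716)*((3 - 5*2) - 1545) = -5384*((3 - 10) - 1545) = -5384*(-7 - 1545) = -5384*(-1552) = 8355968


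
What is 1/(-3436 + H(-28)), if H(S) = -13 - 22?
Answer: -1/3471 ≈ -0.00028810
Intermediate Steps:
H(S) = -35
1/(-3436 + H(-28)) = 1/(-3436 - 35) = 1/(-3471) = -1/3471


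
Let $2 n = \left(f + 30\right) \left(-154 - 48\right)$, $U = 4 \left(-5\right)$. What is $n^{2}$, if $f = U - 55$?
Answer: $20657025$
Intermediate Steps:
$U = -20$
$f = -75$ ($f = -20 - 55 = -75$)
$n = 4545$ ($n = \frac{\left(-75 + 30\right) \left(-154 - 48\right)}{2} = \frac{\left(-45\right) \left(-202\right)}{2} = \frac{1}{2} \cdot 9090 = 4545$)
$n^{2} = 4545^{2} = 20657025$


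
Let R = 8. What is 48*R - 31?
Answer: 353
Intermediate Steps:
48*R - 31 = 48*8 - 31 = 384 - 31 = 353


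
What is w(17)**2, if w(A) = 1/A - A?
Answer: 82944/289 ≈ 287.00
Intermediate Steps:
w(17)**2 = (1/17 - 1*17)**2 = (1/17 - 17)**2 = (-288/17)**2 = 82944/289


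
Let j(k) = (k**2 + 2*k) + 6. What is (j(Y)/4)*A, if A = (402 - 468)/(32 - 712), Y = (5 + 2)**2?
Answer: 16533/272 ≈ 60.783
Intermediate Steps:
Y = 49 (Y = 7**2 = 49)
A = 33/340 (A = -66/(-680) = -66*(-1/680) = 33/340 ≈ 0.097059)
j(k) = 6 + k**2 + 2*k
(j(Y)/4)*A = ((6 + 49**2 + 2*49)/4)*(33/340) = ((6 + 2401 + 98)*(1/4))*(33/340) = (2505*(1/4))*(33/340) = (2505/4)*(33/340) = 16533/272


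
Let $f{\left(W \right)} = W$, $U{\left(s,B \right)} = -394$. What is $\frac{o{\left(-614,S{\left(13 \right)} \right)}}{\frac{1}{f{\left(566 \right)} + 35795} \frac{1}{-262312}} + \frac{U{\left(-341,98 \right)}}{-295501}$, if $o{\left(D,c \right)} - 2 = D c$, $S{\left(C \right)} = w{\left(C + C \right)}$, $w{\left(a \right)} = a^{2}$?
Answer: $\frac{1169838490883468603578}{295501} \approx 3.9588 \cdot 10^{15}$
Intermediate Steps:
$S{\left(C \right)} = 4 C^{2}$ ($S{\left(C \right)} = \left(C + C\right)^{2} = \left(2 C\right)^{2} = 4 C^{2}$)
$o{\left(D,c \right)} = 2 + D c$
$\frac{o{\left(-614,S{\left(13 \right)} \right)}}{\frac{1}{f{\left(566 \right)} + 35795} \frac{1}{-262312}} + \frac{U{\left(-341,98 \right)}}{-295501} = \frac{2 - 614 \cdot 4 \cdot 13^{2}}{\frac{1}{566 + 35795} \frac{1}{-262312}} - \frac{394}{-295501} = \frac{2 - 614 \cdot 4 \cdot 169}{\frac{1}{36361} \left(- \frac{1}{262312}\right)} - - \frac{394}{295501} = \frac{2 - 415064}{\frac{1}{36361} \left(- \frac{1}{262312}\right)} + \frac{394}{295501} = \frac{2 - 415064}{- \frac{1}{9537926632}} + \frac{394}{295501} = \left(-415062\right) \left(-9537926632\right) + \frac{394}{295501} = 3958830903731184 + \frac{394}{295501} = \frac{1169838490883468603578}{295501}$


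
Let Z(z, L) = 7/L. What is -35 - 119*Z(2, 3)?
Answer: -938/3 ≈ -312.67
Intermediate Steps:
-35 - 119*Z(2, 3) = -35 - 833/3 = -938/3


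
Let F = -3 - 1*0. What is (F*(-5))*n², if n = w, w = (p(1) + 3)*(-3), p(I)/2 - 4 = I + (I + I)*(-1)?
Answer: 10935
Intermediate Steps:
p(I) = 8 - 2*I (p(I) = 8 + 2*(I + (I + I)*(-1)) = 8 + 2*(I + (2*I)*(-1)) = 8 + 2*(I - 2*I) = 8 + 2*(-I) = 8 - 2*I)
F = -3 (F = -3 + 0 = -3)
w = -27 (w = ((8 - 2*1) + 3)*(-3) = ((8 - 2) + 3)*(-3) = (6 + 3)*(-3) = 9*(-3) = -27)
n = -27
(F*(-5))*n² = -3*(-5)*(-27)² = 15*729 = 10935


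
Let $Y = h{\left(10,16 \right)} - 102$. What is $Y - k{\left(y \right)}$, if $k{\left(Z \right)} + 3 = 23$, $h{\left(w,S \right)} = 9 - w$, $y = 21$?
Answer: $-123$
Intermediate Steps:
$k{\left(Z \right)} = 20$ ($k{\left(Z \right)} = -3 + 23 = 20$)
$Y = -103$ ($Y = \left(9 - 10\right) - 102 = -1 - 102 = -103$)
$Y - k{\left(y \right)} = -103 - 20 = -123$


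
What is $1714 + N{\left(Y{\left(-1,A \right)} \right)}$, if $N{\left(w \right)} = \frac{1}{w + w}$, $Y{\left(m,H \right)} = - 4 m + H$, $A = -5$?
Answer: $\frac{3427}{2} \approx 1713.5$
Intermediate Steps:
$Y{\left(m,H \right)} = H - 4 m$
$N{\left(w \right)} = \frac{1}{2 w}$
$1714 + N{\left(Y{\left(-1,A \right)} \right)} = 1714 + \frac{1}{2 \left(-5 - -4\right)} = 1714 + \frac{1}{2 \left(-5 + 4\right)} = 1714 + \frac{1}{2 \left(-1\right)} = 1714 + \frac{1}{2} \left(-1\right) = 1714 - \frac{1}{2} = \frac{3427}{2}$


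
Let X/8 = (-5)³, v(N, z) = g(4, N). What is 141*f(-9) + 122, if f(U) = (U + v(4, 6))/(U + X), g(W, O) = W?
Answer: 123803/1009 ≈ 122.70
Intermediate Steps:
v(N, z) = 4
X = -1000 (X = 8*(-5)³ = 8*(-125) = -1000)
f(U) = (4 + U)/(-1000 + U) (f(U) = (U + 4)/(U - 1000) = (4 + U)/(-1000 + U))
141*f(-9) + 122 = 141*((4 - 9)/(-1000 - 9)) + 122 = 141*(-5/(-1009)) + 122 = 141*(-1/1009*(-5)) + 122 = 141*(5/1009) + 122 = 705/1009 + 122 = 123803/1009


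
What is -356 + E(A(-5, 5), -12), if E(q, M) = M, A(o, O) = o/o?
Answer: -368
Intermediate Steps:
A(o, O) = 1
-356 + E(A(-5, 5), -12) = -356 - 12 = -368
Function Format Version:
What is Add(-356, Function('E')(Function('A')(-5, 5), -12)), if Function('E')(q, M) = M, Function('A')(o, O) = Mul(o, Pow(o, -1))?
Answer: -368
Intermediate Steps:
Function('A')(o, O) = 1
Add(-356, Function('E')(Function('A')(-5, 5), -12)) = Add(-356, -12) = -368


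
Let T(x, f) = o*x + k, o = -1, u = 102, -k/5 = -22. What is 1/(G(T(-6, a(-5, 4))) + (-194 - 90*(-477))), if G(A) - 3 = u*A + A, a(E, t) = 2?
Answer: 1/54687 ≈ 1.8286e-5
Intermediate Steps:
k = 110 (k = -5*(-22) = 110)
T(x, f) = 110 - x (T(x, f) = -x + 110 = 110 - x)
G(A) = 3 + 103*A (G(A) = 3 + (102*A + A) = 3 + 103*A)
1/(G(T(-6, a(-5, 4))) + (-194 - 90*(-477))) = 1/((3 + 103*(110 - 1*(-6))) + (-194 - 90*(-477))) = 1/((3 + 103*(110 + 6)) + (-194 + 42930)) = 1/((3 + 103*116) + 42736) = 1/((3 + 11948) + 42736) = 1/(11951 + 42736) = 1/54687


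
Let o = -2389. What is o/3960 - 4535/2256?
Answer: -972841/372240 ≈ -2.6135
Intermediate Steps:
o/3960 - 4535/2256 = -2389/3960 - 4535/2256 = -972841/372240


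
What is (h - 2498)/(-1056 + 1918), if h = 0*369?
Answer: -1249/431 ≈ -2.8979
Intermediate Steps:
h = 0
(h - 2498)/(-1056 + 1918) = (0 - 2498)/(-1056 + 1918) = -2498/862 = -2498*1/862 = -1249/431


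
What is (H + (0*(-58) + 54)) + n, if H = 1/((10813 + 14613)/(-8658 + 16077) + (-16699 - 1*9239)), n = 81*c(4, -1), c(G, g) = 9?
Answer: 150655923249/192408596 ≈ 783.00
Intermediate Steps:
n = 729 (n = 81*9 = 729)
H = -7419/192408596 (H = 1/(25426/7419 + (-16699 - 9239)) = 1/(25426*(1/7419) - 25938) = 1/(25426/7419 - 25938) = 1/(-192408596/7419) = -7419/192408596 ≈ -3.8559e-5)
(H + (0*(-58) + 54)) + n = (-7419/192408596 + (0*(-58) + 54)) + 729 = (-7419/192408596 + (0 + 54)) + 729 = (-7419/192408596 + 54) + 729 = 10390056765/192408596 + 729 = 150655923249/192408596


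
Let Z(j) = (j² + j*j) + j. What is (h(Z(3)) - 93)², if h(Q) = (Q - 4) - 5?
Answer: 6561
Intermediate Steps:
Z(j) = j + 2*j² (Z(j) = (j² + j²) + j = 2*j² + j = j + 2*j²)
h(Q) = -9 + Q (h(Q) = (-4 + Q) - 5 = -9 + Q)
(h(Z(3)) - 93)² = ((-9 + 3*(1 + 2*3)) - 93)² = ((-9 + 3*(1 + 6)) - 93)² = ((-9 + 3*7) - 93)² = ((-9 + 21) - 93)² = (12 - 93)² = (-81)² = 6561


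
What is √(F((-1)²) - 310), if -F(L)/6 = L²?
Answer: 2*I*√79 ≈ 17.776*I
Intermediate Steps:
F(L) = -6*L²
√(F((-1)²) - 310) = √(-6*((-1)²)² - 310) = √(-6*1² - 310) = √(-6*1 - 310) = √(-6 - 310) = √(-316) = 2*I*√79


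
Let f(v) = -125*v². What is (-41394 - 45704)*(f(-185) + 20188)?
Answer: 370857796826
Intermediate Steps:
(-41394 - 45704)*(f(-185) + 20188) = (-41394 - 45704)*(-125*(-185)² + 20188) = -87098*(-125*34225 + 20188) = -87098*(-4278125 + 20188) = -87098*(-4257937) = 370857796826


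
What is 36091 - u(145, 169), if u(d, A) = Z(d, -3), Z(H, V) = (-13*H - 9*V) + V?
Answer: 37952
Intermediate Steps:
Z(H, V) = -13*H - 8*V
u(d, A) = 24 - 13*d (u(d, A) = -13*d - 8*(-3) = -13*d + 24 = 24 - 13*d)
36091 - u(145, 169) = 36091 - (24 - 13*145) = 36091 - (24 - 1885) = 36091 - 1*(-1861) = 36091 + 1861 = 37952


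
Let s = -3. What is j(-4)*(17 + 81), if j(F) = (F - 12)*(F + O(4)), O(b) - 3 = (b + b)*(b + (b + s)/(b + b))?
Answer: -50176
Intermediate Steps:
O(b) = 3 + 2*b*(b + (-3 + b)/(2*b)) (O(b) = 3 + (b + b)*(b + (b - 3)/(b + b)) = 3 + (2*b)*(b + (-3 + b)/((2*b))) = 3 + (2*b)*(b + (-3 + b)*(1/(2*b))) = 3 + (2*b)*(b + (-3 + b)/(2*b)) = 3 + 2*b*(b + (-3 + b)/(2*b)))
j(F) = (-12 + F)*(36 + F) (j(F) = (F - 12)*(F + 4*(1 + 2*4)) = (-12 + F)*(F + 4*(1 + 8)) = (-12 + F)*(F + 4*9) = (-12 + F)*(F + 36) = (-12 + F)*(36 + F))
j(-4)*(17 + 81) = (-432 + (-4)² + 24*(-4))*(17 + 81) = (-432 + 16 - 96)*98 = -512*98 = -50176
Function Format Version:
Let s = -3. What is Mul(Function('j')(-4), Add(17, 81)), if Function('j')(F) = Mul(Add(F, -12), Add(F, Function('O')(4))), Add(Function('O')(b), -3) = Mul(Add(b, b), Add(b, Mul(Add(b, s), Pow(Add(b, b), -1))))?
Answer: -50176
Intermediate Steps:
Function('O')(b) = Add(3, Mul(2, b, Add(b, Mul(Rational(1, 2), Pow(b, -1), Add(-3, b))))) (Function('O')(b) = Add(3, Mul(Add(b, b), Add(b, Mul(Add(b, -3), Pow(Add(b, b), -1))))) = Add(3, Mul(Mul(2, b), Add(b, Mul(Add(-3, b), Pow(Mul(2, b), -1))))) = Add(3, Mul(Mul(2, b), Add(b, Mul(Add(-3, b), Mul(Rational(1, 2), Pow(b, -1)))))) = Add(3, Mul(Mul(2, b), Add(b, Mul(Rational(1, 2), Pow(b, -1), Add(-3, b))))) = Add(3, Mul(2, b, Add(b, Mul(Rational(1, 2), Pow(b, -1), Add(-3, b))))))
Function('j')(F) = Mul(Add(-12, F), Add(36, F)) (Function('j')(F) = Mul(Add(F, -12), Add(F, Mul(4, Add(1, Mul(2, 4))))) = Mul(Add(-12, F), Add(F, Mul(4, Add(1, 8)))) = Mul(Add(-12, F), Add(F, Mul(4, 9))) = Mul(Add(-12, F), Add(F, 36)) = Mul(Add(-12, F), Add(36, F)))
Mul(Function('j')(-4), Add(17, 81)) = Mul(Add(-432, Pow(-4, 2), Mul(24, -4)), Add(17, 81)) = Mul(Add(-432, 16, -96), 98) = Mul(-512, 98) = -50176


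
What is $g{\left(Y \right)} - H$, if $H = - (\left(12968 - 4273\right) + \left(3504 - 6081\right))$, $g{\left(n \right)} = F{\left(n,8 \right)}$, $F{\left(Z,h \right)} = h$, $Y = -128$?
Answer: $6126$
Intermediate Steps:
$g{\left(n \right)} = 8$
$H = -6118$ ($H = - (8695 - 2577) = \left(-1\right) 6118 = -6118$)
$g{\left(Y \right)} - H = 8 - -6118 = 8 + 6118 = 6126$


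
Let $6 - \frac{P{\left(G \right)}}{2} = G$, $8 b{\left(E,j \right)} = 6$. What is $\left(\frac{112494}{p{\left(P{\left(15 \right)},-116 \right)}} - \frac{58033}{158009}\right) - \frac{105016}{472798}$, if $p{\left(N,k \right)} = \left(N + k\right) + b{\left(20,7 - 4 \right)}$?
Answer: $- \frac{16819764197180703}{19909239392003} \approx -844.82$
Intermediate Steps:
$b{\left(E,j \right)} = \frac{3}{4}$ ($b{\left(E,j \right)} = \frac{1}{8} \cdot 6 = \frac{3}{4}$)
$P{\left(G \right)} = 12 - 2 G$
$p{\left(N,k \right)} = \frac{3}{4} + N + k$ ($p{\left(N,k \right)} = \left(N + k\right) + \frac{3}{4} = \frac{3}{4} + N + k$)
$\left(\frac{112494}{p{\left(P{\left(15 \right)},-116 \right)}} - \frac{58033}{158009}\right) - \frac{105016}{472798} = \left(\frac{112494}{\frac{3}{4} + \left(12 - 30\right) - 116} - \frac{58033}{158009}\right) - \frac{105016}{472798} = \left(\frac{112494}{\frac{3}{4} + \left(12 - 30\right) - 116} - \frac{58033}{158009}\right) - \frac{52508}{236399} = \left(\frac{112494}{\frac{3}{4} - 18 - 116} - \frac{58033}{158009}\right) - \frac{52508}{236399} = \left(\frac{112494}{- \frac{533}{4}} - \frac{58033}{158009}\right) - \frac{52508}{236399} = \left(112494 \left(- \frac{4}{533}\right) - \frac{58033}{158009}\right) - \frac{52508}{236399} = \left(- \frac{449976}{533} - \frac{58033}{158009}\right) - \frac{52508}{236399} = - \frac{71131189373}{84218797} - \frac{52508}{236399} = - \frac{16819764197180703}{19909239392003}$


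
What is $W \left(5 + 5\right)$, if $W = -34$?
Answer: $-340$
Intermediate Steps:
$W \left(5 + 5\right) = - 34 \left(5 + 5\right) = \left(-34\right) 10 = -340$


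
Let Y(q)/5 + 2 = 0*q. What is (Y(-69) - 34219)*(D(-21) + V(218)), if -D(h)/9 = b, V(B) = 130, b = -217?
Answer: -71299007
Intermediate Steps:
D(h) = 1953 (D(h) = -9*(-217) = 1953)
Y(q) = -10 (Y(q) = -10 + 5*(0*q) = -10 + 5*0 = -10 + 0 = -10)
(Y(-69) - 34219)*(D(-21) + V(218)) = (-10 - 34219)*(1953 + 130) = -34229*2083 = -71299007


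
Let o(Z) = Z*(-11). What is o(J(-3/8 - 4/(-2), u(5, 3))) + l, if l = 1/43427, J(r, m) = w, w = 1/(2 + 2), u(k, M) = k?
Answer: -477693/173708 ≈ -2.7500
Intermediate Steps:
w = ¼ (w = 1/4 = ¼ ≈ 0.25000)
J(r, m) = ¼
o(Z) = -11*Z
l = 1/43427 ≈ 2.3027e-5
o(J(-3/8 - 4/(-2), u(5, 3))) + l = -11*¼ + 1/43427 = -11/4 + 1/43427 = -477693/173708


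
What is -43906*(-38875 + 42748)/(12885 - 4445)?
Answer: -85023969/4220 ≈ -20148.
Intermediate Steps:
-43906*(-38875 + 42748)/(12885 - 4445) = -43906/(8440/3873) = -43906/(8440*(1/3873)) = -43906/8440/3873 = -43906*3873/8440 = -85023969/4220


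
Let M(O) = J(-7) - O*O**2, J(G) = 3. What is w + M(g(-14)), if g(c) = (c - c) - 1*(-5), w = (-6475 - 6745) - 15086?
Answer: -28428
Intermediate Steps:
w = -28306 (w = -13220 - 15086 = -28306)
g(c) = 5 (g(c) = 0 + 5 = 5)
M(O) = 3 - O**3 (M(O) = 3 - O*O**2 = 3 - O**3)
w + M(g(-14)) = -28306 + (3 - 1*5**3) = -28306 + (3 - 1*125) = -28306 + (3 - 125) = -28306 - 122 = -28428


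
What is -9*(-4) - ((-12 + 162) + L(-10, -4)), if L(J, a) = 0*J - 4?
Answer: -110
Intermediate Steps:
L(J, a) = -4 (L(J, a) = 0 - 4 = -4)
-9*(-4) - ((-12 + 162) + L(-10, -4)) = -9*(-4) - ((-12 + 162) - 4) = 36 - (150 - 4) = 36 - 1*146 = 36 - 146 = -110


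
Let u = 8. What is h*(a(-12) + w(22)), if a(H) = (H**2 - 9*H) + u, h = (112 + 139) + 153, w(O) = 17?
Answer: 111908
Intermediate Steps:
h = 404 (h = 251 + 153 = 404)
a(H) = 8 + H**2 - 9*H (a(H) = (H**2 - 9*H) + 8 = 8 + H**2 - 9*H)
h*(a(-12) + w(22)) = 404*((8 + (-12)**2 - 9*(-12)) + 17) = 404*((8 + 144 + 108) + 17) = 404*(260 + 17) = 404*277 = 111908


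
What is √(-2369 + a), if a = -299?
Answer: 2*I*√667 ≈ 51.653*I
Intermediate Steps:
√(-2369 + a) = √(-2369 - 299) = √(-2668) = 2*I*√667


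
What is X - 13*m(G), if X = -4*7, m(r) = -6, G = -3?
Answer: 50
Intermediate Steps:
X = -28
X - 13*m(G) = -28 - 13*(-6) = -28 + 78 = 50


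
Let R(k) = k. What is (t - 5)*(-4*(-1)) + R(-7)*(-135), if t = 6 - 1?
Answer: 945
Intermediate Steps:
t = 5
(t - 5)*(-4*(-1)) + R(-7)*(-135) = (5 - 5)*(-4*(-1)) - 7*(-135) = 0*4 + 945 = 0 + 945 = 945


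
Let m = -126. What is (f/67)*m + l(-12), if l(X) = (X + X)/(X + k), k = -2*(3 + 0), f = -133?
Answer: 50542/201 ≈ 251.45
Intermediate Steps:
k = -6 (k = -2*3 = -6)
l(X) = 2*X/(-6 + X) (l(X) = (X + X)/(X - 6) = (2*X)/(-6 + X) = 2*X/(-6 + X))
(f/67)*m + l(-12) = -133/67*(-126) + 2*(-12)/(-6 - 12) = -133*1/67*(-126) + 2*(-12)/(-18) = -133/67*(-126) + 2*(-12)*(-1/18) = 16758/67 + 4/3 = 50542/201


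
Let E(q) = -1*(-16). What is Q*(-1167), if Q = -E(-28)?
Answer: 18672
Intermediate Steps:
E(q) = 16
Q = -16 (Q = -1*16 = -16)
Q*(-1167) = -16*(-1167) = 18672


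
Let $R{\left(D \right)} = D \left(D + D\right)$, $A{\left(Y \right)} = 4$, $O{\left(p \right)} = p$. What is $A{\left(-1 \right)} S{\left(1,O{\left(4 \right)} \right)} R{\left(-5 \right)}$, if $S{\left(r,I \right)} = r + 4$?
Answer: $1000$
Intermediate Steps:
$S{\left(r,I \right)} = 4 + r$
$R{\left(D \right)} = 2 D^{2}$ ($R{\left(D \right)} = D 2 D = 2 D^{2}$)
$A{\left(-1 \right)} S{\left(1,O{\left(4 \right)} \right)} R{\left(-5 \right)} = 4 \left(4 + 1\right) 2 \left(-5\right)^{2} = 4 \cdot 5 \cdot 2 \cdot 25 = 20 \cdot 50 = 1000$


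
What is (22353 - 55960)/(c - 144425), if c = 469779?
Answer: -33607/325354 ≈ -0.10329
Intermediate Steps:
(22353 - 55960)/(c - 144425) = (22353 - 55960)/(469779 - 144425) = -33607/325354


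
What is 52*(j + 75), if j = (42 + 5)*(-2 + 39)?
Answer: 94328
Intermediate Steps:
j = 1739 (j = 47*37 = 1739)
52*(j + 75) = 52*(1739 + 75) = 52*1814 = 94328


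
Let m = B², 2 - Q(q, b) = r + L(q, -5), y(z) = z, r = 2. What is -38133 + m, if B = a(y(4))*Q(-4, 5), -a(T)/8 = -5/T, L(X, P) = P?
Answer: -35633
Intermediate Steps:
Q(q, b) = 5 (Q(q, b) = 2 - (2 - 5) = 2 - 1*(-3) = 2 + 3 = 5)
a(T) = 40/T (a(T) = -(-40)/T = 40/T)
B = 50 (B = (40/4)*5 = (40*(¼))*5 = 10*5 = 50)
m = 2500 (m = 50² = 2500)
-38133 + m = -38133 + 2500 = -35633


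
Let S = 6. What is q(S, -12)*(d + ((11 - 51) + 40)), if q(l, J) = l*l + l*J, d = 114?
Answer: -4104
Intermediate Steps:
q(l, J) = l**2 + J*l
q(S, -12)*(d + ((11 - 51) + 40)) = (6*(-12 + 6))*(114 + ((11 - 51) + 40)) = (6*(-6))*(114 + (-40 + 40)) = -36*(114 + 0) = -36*114 = -4104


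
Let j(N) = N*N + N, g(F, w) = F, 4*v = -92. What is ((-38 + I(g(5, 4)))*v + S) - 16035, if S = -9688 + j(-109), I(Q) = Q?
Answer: -13192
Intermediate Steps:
v = -23 (v = (¼)*(-92) = -23)
j(N) = N + N² (j(N) = N² + N = N + N²)
S = 2084 (S = -9688 - 109*(1 - 109) = -9688 - 109*(-108) = -9688 + 11772 = 2084)
((-38 + I(g(5, 4)))*v + S) - 16035 = ((-38 + 5)*(-23) + 2084) - 16035 = (-33*(-23) + 2084) - 16035 = (759 + 2084) - 16035 = 2843 - 16035 = -13192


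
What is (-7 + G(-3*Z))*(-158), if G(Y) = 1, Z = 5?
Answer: 948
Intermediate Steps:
(-7 + G(-3*Z))*(-158) = (-7 + 1)*(-158) = -6*(-158) = 948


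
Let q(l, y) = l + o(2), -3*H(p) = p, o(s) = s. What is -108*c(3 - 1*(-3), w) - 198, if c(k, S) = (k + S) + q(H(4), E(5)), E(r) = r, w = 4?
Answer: -1350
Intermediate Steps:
H(p) = -p/3
q(l, y) = 2 + l (q(l, y) = l + 2 = 2 + l)
c(k, S) = 2/3 + S + k (c(k, S) = (k + S) + (2 - 1/3*4) = (S + k) + (2 - 4/3) = (S + k) + 2/3 = 2/3 + S + k)
-108*c(3 - 1*(-3), w) - 198 = -108*(2/3 + 4 + (3 - 1*(-3))) - 198 = -108*(2/3 + 4 + (3 + 3)) - 198 = -108*(2/3 + 4 + 6) - 198 = -108*32/3 - 198 = -1152 - 198 = -1350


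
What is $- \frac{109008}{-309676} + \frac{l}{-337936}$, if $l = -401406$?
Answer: $\frac{20142941493}{13081333592} \approx 1.5398$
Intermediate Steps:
$- \frac{109008}{-309676} + \frac{l}{-337936} = - \frac{109008}{-309676} - \frac{401406}{-337936} = \left(-109008\right) \left(- \frac{1}{309676}\right) - - \frac{200703}{168968} = \frac{27252}{77419} + \frac{200703}{168968} = \frac{20142941493}{13081333592}$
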